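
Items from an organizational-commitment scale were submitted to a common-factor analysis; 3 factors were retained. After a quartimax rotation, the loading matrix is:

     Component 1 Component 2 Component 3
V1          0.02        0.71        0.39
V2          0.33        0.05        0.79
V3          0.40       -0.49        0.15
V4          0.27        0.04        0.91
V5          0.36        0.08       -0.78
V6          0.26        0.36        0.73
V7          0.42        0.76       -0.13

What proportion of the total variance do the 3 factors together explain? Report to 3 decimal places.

0.709

SS loadings by factor: 0.7158, 1.4619, 2.7850; total = 4.9627.
Total variance with 7 standardized items is 7, so the solution explains 4.9627/7 = 0.7090.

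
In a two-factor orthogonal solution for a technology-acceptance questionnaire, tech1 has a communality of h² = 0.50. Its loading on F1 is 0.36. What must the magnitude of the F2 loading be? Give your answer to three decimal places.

0.609

Under orthogonal rotation h² = Σλ², so λ_F2² = h² − (0.1296) = 0.50 − 0.1296 = 0.3704.
|λ| = √0.3704 = 0.6086.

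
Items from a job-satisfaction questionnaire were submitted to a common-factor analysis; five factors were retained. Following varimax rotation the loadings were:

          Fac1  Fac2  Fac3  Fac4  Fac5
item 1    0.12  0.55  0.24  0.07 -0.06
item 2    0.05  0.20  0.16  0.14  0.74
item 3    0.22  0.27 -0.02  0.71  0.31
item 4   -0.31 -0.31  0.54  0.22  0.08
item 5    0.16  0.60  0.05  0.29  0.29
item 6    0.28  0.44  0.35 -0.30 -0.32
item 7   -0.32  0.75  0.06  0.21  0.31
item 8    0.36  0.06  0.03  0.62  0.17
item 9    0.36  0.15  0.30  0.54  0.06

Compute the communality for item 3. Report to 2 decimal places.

h² = 0.22² + 0.27² + (-0.02)² + 0.71² + 0.31² = 0.0484 + 0.0729 + 0.0004 + 0.5041 + 0.0961 = 0.7219

0.72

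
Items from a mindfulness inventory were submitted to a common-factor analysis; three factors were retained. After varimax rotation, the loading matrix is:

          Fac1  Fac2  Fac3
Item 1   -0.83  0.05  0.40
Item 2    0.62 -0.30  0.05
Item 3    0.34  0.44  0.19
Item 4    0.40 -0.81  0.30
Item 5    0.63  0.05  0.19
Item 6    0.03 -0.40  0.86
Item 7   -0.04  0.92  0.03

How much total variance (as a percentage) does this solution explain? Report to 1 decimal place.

68.1%

Communalities: 0.8514, 0.4769, 0.3453, 0.9061, 0.4355, 0.9005, 0.8489; Σh² = 4.7646.
Total variance with 7 standardized items is 7, so the solution explains 4.7646/7 = 0.6807 = 68.07%.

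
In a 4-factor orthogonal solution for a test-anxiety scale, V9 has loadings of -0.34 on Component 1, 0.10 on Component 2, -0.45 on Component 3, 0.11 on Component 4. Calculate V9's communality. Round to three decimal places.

h² = (-0.34)² + 0.10² + (-0.45)² + 0.11² = 0.1156 + 0.0100 + 0.2025 + 0.0121 = 0.3402

0.340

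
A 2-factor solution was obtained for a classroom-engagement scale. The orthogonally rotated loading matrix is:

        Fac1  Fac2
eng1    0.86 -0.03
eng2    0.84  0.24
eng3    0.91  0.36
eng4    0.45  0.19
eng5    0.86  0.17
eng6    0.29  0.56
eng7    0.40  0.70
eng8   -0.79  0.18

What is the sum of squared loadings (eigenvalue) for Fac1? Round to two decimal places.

SS loadings for Fac1 = 0.86² + 0.84² + 0.91² + 0.45² + 0.86² + 0.29² + 0.40² + (-0.79)² = 0.7396 + 0.7056 + 0.8281 + 0.2025 + 0.7396 + 0.0841 + 0.1600 + 0.6241 = 4.0836

4.08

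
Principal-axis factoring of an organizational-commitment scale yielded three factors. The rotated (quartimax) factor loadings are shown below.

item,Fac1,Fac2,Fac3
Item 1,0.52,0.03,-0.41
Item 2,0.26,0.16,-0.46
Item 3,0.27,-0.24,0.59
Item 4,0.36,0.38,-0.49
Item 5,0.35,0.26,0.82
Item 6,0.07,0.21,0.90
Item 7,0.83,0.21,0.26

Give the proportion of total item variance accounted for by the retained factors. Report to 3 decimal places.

SS loadings by factor: 1.3568, 0.3843, 2.5179; total = 4.2590.
Total variance with 7 standardized items is 7, so the solution explains 4.2590/7 = 0.6084.

0.608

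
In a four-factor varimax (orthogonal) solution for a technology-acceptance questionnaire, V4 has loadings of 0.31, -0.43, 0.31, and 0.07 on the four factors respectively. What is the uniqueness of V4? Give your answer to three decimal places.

h² = 0.31² + (-0.43)² + 0.31² + 0.07² = 0.0961 + 0.1849 + 0.0961 + 0.0049 = 0.3820
Uniqueness u² = 1 − h² = 1 − 0.3820 = 0.6180

0.618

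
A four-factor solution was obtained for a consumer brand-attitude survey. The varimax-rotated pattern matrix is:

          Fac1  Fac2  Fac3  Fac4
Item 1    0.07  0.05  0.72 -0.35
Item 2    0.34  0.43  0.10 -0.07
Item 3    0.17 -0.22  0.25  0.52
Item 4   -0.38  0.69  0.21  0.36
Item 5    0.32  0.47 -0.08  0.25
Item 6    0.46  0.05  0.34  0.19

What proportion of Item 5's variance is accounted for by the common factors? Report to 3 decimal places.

h² = 0.32² + 0.47² + (-0.08)² + 0.25² = 0.1024 + 0.2209 + 0.0064 + 0.0625 = 0.3922

0.392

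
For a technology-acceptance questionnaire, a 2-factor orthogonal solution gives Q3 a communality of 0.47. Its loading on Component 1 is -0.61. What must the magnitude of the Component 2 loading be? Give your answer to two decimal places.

0.31

Under orthogonal rotation h² = Σλ², so λ_Component 2² = h² − (0.3721) = 0.47 − 0.3721 = 0.0979.
|λ| = √0.0979 = 0.3129.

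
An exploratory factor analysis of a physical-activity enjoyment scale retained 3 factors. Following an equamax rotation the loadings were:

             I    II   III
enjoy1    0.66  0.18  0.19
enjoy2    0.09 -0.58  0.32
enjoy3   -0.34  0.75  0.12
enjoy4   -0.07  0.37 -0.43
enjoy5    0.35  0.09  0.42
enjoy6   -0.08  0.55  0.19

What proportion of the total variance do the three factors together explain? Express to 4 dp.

Communalities: 0.5041, 0.4469, 0.6925, 0.3267, 0.3070, 0.3450; Σh² = 2.6222.
Total variance with 6 standardized items is 6, so the solution explains 2.6222/6 = 0.4370.

0.4370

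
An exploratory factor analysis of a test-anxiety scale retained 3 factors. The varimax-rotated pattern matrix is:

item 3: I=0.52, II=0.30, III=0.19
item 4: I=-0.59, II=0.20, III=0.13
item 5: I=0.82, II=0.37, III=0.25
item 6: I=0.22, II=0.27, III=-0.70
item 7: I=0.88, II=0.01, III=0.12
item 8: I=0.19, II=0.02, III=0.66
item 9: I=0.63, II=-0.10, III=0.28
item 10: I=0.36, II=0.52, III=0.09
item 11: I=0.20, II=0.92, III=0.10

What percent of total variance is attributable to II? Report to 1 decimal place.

SS loadings for II = 0.30² + 0.20² + 0.37² + 0.27² + 0.01² + 0.02² + (-0.10)² + 0.52² + 0.92² = 1.4671
With 9 standardized items, total variance = 9. Proportion = 1.4671/9 = 0.1630 → 16.30%.

16.3%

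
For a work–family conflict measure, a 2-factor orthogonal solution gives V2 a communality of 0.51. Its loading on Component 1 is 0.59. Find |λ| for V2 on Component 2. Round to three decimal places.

0.402

Under orthogonal rotation h² = Σλ², so λ_Component 2² = h² − (0.3481) = 0.51 − 0.3481 = 0.1619.
|λ| = √0.1619 = 0.4024.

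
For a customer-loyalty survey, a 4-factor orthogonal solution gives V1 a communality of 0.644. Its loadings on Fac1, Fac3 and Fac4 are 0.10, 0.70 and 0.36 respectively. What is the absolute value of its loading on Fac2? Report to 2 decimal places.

Under orthogonal rotation h² = Σλ², so λ_Fac2² = h² − (0.6296) = 0.644 − 0.6296 = 0.0144.
|λ| = √0.0144 = 0.1200.

0.12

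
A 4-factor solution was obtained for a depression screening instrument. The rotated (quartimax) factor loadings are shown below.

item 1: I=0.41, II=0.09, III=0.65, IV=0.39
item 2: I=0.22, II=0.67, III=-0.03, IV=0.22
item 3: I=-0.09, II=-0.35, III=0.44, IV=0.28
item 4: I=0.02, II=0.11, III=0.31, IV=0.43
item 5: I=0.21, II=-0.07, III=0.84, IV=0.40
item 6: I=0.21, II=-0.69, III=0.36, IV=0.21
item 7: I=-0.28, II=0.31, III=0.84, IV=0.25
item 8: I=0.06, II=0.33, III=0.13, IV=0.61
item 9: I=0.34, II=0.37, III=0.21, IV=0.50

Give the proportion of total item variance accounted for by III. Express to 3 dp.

SS loadings for III = 0.65² + (-0.03)² + 0.44² + 0.31² + 0.84² + 0.36² + 0.84² + 0.13² + 0.21² = 2.3149
Proportion of variance = 2.3149 / 9 = 0.2572.

0.257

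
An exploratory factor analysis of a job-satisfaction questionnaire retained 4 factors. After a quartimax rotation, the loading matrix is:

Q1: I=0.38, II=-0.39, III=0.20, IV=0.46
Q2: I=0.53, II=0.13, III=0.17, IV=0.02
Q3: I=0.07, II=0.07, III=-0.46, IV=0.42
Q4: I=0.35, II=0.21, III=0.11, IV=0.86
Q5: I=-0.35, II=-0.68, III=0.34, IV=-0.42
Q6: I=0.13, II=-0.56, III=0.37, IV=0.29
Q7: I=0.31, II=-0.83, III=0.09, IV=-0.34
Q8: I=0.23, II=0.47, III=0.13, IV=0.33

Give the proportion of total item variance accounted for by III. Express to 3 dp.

0.071

SS loadings for III = 0.20² + 0.17² + (-0.46)² + 0.11² + 0.34² + 0.37² + 0.09² + 0.13² = 0.5701
Proportion of variance = 0.5701 / 8 = 0.0713.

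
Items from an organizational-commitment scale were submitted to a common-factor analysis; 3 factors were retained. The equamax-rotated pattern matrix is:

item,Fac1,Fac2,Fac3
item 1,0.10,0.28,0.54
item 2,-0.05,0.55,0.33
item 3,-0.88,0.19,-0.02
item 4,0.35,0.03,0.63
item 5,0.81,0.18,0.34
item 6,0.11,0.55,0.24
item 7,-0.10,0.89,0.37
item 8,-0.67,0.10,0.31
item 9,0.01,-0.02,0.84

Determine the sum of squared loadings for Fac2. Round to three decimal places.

1.555

SS loadings for Fac2 = 0.28² + 0.55² + 0.19² + 0.03² + 0.18² + 0.55² + 0.89² + 0.10² + (-0.02)² = 0.0784 + 0.3025 + 0.0361 + 0.0009 + 0.0324 + 0.3025 + 0.7921 + 0.0100 + 0.0004 = 1.5553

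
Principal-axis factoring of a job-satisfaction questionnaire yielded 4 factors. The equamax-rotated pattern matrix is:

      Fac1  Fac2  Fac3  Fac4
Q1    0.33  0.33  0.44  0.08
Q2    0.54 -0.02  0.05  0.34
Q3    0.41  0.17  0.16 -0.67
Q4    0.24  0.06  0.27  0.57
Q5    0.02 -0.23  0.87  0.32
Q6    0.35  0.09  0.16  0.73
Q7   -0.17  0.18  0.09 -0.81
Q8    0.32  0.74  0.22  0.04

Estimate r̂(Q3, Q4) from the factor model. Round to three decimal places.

r̂ = Σ λ_i·λ_j across factors = (0.41)(0.24) + (0.17)(0.06) + (0.16)(0.27) + (-0.67)(0.57)
  = +0.0984 +0.0102 +0.0432 -0.3819 = -0.2301

-0.230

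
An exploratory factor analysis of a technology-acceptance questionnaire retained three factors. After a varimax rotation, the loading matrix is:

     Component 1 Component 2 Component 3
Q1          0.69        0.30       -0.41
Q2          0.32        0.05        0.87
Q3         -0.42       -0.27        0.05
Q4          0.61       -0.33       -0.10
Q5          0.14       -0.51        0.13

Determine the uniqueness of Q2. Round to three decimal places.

0.138

h² = 0.32² + 0.05² + 0.87² = 0.1024 + 0.0025 + 0.7569 = 0.8618
Uniqueness u² = 1 − h² = 1 − 0.8618 = 0.1382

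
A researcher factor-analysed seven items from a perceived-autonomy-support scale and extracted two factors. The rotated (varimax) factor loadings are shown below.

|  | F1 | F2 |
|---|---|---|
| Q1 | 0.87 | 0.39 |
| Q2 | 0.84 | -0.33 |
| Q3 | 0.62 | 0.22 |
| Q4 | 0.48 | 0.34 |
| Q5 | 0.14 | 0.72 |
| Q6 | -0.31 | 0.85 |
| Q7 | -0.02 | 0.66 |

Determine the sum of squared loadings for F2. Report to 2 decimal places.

2.10

SS loadings for F2 = 0.39² + (-0.33)² + 0.22² + 0.34² + 0.72² + 0.85² + 0.66² = 0.1521 + 0.1089 + 0.0484 + 0.1156 + 0.5184 + 0.7225 + 0.4356 = 2.1015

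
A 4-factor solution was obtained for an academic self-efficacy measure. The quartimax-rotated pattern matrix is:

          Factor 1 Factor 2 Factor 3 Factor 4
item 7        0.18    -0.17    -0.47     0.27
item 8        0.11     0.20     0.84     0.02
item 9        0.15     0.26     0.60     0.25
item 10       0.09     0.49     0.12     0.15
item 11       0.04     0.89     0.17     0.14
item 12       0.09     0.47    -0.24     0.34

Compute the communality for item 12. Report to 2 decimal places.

h² = 0.09² + 0.47² + (-0.24)² + 0.34² = 0.0081 + 0.2209 + 0.0576 + 0.1156 = 0.4022

0.40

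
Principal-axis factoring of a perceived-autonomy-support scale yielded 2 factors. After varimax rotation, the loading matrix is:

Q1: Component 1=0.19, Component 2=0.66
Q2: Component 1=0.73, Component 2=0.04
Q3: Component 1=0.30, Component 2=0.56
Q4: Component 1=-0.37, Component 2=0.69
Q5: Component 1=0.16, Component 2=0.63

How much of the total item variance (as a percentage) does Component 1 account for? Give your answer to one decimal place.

SS loadings for Component 1 = 0.19² + 0.73² + 0.30² + (-0.37)² + 0.16² = 0.8215
With 5 standardized items, total variance = 5. Proportion = 0.8215/5 = 0.1643 → 16.43%.

16.4%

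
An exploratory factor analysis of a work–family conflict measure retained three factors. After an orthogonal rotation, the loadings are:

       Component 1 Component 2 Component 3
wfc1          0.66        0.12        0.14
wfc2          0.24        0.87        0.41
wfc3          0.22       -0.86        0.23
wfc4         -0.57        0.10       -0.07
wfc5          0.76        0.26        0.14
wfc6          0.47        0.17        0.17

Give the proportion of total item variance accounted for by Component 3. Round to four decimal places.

SS loadings for Component 3 = 0.14² + 0.41² + 0.23² + (-0.07)² + 0.14² + 0.17² = 0.2940
Proportion of variance = 0.2940 / 6 = 0.0490.

0.0490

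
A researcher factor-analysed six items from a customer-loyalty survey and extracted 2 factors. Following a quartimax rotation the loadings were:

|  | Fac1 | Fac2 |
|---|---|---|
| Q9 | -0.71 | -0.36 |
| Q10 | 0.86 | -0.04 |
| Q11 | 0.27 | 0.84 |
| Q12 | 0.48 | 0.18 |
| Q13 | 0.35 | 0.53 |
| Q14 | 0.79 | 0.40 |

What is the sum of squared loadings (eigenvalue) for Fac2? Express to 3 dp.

1.310

SS loadings for Fac2 = (-0.36)² + (-0.04)² + 0.84² + 0.18² + 0.53² + 0.40² = 0.1296 + 0.0016 + 0.7056 + 0.0324 + 0.2809 + 0.1600 = 1.3101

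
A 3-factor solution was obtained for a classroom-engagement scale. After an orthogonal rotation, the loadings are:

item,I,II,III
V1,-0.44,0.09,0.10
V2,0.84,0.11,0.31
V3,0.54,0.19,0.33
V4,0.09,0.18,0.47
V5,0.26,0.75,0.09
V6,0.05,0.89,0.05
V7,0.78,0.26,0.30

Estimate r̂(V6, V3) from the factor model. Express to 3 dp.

r̂ = Σ λ_i·λ_j across factors = (0.05)(0.54) + (0.89)(0.19) + (0.05)(0.33)
  = +0.0270 +0.1691 +0.0165 = 0.2126

0.213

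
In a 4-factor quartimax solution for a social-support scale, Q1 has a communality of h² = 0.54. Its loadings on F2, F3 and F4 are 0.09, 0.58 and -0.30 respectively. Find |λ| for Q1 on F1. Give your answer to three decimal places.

0.325

Under orthogonal rotation h² = Σλ², so λ_F1² = h² − (0.4345) = 0.54 − 0.4345 = 0.1055.
|λ| = √0.1055 = 0.3248.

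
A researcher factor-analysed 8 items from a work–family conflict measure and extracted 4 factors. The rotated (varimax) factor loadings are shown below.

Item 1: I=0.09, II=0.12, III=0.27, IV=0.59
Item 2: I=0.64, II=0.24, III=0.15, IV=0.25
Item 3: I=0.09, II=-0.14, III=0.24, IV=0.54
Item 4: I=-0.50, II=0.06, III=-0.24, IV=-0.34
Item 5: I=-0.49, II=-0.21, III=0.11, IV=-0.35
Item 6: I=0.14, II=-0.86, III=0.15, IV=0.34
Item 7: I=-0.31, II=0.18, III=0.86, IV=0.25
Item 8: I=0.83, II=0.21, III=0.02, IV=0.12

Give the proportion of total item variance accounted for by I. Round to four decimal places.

0.2151

SS loadings for I = 0.09² + 0.64² + 0.09² + (-0.50)² + (-0.49)² + 0.14² + (-0.31)² + 0.83² = 1.7205
Proportion of variance = 1.7205 / 8 = 0.2151.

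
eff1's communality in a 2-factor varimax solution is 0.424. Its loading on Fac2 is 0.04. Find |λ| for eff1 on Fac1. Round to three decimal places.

Under orthogonal rotation h² = Σλ², so λ_Fac1² = h² − (0.0016) = 0.424 − 0.0016 = 0.4224.
|λ| = √0.4224 = 0.6499.

0.650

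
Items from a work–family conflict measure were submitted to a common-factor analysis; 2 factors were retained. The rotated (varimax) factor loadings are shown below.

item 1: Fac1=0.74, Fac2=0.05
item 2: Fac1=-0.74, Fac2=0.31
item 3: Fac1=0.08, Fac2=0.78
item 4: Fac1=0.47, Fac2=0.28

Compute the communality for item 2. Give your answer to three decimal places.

h² = (-0.74)² + 0.31² = 0.5476 + 0.0961 = 0.6437

0.644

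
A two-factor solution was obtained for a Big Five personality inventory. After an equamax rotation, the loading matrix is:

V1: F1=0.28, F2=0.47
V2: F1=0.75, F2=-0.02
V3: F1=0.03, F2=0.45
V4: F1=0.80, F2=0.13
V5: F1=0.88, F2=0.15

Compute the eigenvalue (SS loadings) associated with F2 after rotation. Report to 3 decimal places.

0.463

SS loadings for F2 = 0.47² + (-0.02)² + 0.45² + 0.13² + 0.15² = 0.2209 + 0.0004 + 0.2025 + 0.0169 + 0.0225 = 0.4632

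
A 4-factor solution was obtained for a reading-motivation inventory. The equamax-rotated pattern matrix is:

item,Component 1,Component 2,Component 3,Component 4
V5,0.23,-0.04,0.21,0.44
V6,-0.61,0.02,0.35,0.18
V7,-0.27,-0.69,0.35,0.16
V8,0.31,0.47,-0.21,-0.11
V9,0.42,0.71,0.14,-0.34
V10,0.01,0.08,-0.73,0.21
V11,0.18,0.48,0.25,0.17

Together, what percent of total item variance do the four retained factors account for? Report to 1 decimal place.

52.0%

SS loadings by factor: 0.8029, 1.4399, 0.9482, 0.4523; total = 3.6433.
Total variance with 7 standardized items is 7, so the solution explains 3.6433/7 = 0.5205 = 52.05%.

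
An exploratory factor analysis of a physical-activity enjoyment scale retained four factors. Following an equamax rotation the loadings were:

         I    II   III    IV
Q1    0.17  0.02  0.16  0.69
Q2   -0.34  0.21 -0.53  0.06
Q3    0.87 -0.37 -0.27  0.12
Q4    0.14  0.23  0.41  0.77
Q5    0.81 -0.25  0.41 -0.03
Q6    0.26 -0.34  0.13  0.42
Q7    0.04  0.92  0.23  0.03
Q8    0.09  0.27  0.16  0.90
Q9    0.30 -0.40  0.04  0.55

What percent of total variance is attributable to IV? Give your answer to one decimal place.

SS loadings for IV = 0.69² + 0.06² + 0.12² + 0.77² + (-0.03)² + 0.42² + 0.03² + 0.90² + 0.55² = 2.3777
With 9 standardized items, total variance = 9. Proportion = 2.3777/9 = 0.2642 → 26.42%.

26.4%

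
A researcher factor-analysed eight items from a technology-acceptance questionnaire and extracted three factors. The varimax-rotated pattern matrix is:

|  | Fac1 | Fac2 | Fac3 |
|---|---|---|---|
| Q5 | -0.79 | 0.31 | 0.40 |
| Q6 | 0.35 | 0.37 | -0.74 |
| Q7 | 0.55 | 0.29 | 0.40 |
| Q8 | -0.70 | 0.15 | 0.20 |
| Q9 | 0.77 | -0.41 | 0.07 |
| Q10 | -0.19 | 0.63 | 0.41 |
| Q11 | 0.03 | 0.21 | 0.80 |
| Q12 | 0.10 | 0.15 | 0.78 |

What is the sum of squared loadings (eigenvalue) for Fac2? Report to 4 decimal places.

0.9712

SS loadings for Fac2 = 0.31² + 0.37² + 0.29² + 0.15² + (-0.41)² + 0.63² + 0.21² + 0.15² = 0.0961 + 0.1369 + 0.0841 + 0.0225 + 0.1681 + 0.3969 + 0.0441 + 0.0225 = 0.9712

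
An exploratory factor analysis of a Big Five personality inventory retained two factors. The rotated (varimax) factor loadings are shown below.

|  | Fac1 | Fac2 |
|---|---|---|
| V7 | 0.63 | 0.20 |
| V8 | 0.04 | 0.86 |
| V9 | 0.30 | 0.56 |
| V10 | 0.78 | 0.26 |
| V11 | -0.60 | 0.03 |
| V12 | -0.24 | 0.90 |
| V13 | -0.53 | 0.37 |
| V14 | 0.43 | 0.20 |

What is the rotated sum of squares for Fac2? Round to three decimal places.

2.149

SS loadings for Fac2 = 0.20² + 0.86² + 0.56² + 0.26² + 0.03² + 0.90² + 0.37² + 0.20² = 0.0400 + 0.7396 + 0.3136 + 0.0676 + 0.0009 + 0.8100 + 0.1369 + 0.0400 = 2.1486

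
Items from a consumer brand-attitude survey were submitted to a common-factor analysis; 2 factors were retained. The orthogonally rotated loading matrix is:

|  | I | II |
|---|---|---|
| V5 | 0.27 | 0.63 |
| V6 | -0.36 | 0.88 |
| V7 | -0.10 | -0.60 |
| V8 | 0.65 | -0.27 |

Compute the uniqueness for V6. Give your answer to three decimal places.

0.096

h² = (-0.36)² + 0.88² = 0.1296 + 0.7744 = 0.9040
Uniqueness u² = 1 − h² = 1 − 0.9040 = 0.0960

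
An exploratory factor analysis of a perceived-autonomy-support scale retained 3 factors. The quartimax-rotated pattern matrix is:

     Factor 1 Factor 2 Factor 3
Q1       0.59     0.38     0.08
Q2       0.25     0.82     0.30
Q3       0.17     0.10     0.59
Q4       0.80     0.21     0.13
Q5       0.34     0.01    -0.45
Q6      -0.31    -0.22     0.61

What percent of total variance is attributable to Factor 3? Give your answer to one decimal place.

SS loadings for Factor 3 = 0.08² + 0.30² + 0.59² + 0.13² + (-0.45)² + 0.61² = 1.0360
With 6 standardized items, total variance = 6. Proportion = 1.0360/6 = 0.1727 → 17.27%.

17.3%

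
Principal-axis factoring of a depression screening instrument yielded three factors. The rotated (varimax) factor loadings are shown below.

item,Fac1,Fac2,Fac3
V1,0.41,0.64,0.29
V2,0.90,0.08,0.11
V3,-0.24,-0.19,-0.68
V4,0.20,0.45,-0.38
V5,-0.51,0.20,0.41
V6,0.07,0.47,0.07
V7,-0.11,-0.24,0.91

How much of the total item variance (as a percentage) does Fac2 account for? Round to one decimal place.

SS loadings for Fac2 = 0.64² + 0.08² + (-0.19)² + 0.45² + 0.20² + 0.47² + (-0.24)² = 0.9731
With 7 standardized items, total variance = 7. Proportion = 0.9731/7 = 0.1390 → 13.90%.

13.9%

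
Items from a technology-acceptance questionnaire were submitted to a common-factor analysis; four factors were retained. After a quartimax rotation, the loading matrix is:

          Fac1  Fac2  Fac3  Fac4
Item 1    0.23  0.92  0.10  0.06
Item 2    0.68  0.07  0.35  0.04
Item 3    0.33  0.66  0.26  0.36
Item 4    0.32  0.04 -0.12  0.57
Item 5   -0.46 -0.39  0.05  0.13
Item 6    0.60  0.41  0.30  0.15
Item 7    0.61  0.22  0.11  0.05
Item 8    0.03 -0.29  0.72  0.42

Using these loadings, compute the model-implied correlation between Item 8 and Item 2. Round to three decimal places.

r̂ = Σ λ_i·λ_j across factors = (0.03)(0.68) + (-0.29)(0.07) + (0.72)(0.35) + (0.42)(0.04)
  = +0.0204 -0.0203 +0.2520 +0.0168 = 0.2689

0.269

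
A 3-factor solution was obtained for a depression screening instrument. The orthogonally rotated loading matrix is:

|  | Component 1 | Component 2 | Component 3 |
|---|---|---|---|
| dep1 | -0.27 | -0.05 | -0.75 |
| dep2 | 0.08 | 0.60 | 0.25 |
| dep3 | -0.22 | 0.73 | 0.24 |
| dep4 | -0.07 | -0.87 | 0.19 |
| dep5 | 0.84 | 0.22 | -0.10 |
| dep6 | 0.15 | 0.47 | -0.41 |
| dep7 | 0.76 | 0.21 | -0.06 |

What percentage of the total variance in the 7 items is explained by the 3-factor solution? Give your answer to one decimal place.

61.5%

SS loadings by factor: 1.4383, 1.9657, 0.9004; total = 4.3044.
Total variance with 7 standardized items is 7, so the solution explains 4.3044/7 = 0.6149 = 61.49%.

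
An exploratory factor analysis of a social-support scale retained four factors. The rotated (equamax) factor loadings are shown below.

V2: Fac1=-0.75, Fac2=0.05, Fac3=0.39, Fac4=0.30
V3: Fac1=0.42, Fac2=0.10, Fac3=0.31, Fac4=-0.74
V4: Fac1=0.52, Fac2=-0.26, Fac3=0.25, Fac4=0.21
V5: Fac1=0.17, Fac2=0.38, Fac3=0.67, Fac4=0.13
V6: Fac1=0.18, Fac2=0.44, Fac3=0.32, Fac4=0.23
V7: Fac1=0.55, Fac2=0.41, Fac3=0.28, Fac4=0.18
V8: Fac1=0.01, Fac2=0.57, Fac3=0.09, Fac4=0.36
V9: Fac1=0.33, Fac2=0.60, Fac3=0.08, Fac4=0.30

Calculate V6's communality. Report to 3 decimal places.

h² = 0.18² + 0.44² + 0.32² + 0.23² = 0.0324 + 0.1936 + 0.1024 + 0.0529 = 0.3813

0.381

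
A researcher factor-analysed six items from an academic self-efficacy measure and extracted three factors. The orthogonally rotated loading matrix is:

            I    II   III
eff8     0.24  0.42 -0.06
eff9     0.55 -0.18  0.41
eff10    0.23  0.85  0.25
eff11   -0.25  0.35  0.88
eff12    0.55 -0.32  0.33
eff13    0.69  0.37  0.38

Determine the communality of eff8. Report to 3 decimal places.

h² = 0.24² + 0.42² + (-0.06)² = 0.0576 + 0.1764 + 0.0036 = 0.2376

0.238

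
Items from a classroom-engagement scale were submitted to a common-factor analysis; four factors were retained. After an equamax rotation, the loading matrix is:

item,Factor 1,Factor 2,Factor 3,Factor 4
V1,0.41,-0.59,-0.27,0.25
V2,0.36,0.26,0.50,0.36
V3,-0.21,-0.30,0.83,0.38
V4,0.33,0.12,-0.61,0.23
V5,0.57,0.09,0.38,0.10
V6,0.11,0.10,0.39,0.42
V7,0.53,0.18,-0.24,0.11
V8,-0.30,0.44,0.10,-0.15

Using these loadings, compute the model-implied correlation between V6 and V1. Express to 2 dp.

-0.01

r̂ = Σ λ_i·λ_j across factors = (0.11)(0.41) + (0.10)(-0.59) + (0.39)(-0.27) + (0.42)(0.25)
  = +0.0451 -0.0590 -0.1053 +0.1050 = -0.0142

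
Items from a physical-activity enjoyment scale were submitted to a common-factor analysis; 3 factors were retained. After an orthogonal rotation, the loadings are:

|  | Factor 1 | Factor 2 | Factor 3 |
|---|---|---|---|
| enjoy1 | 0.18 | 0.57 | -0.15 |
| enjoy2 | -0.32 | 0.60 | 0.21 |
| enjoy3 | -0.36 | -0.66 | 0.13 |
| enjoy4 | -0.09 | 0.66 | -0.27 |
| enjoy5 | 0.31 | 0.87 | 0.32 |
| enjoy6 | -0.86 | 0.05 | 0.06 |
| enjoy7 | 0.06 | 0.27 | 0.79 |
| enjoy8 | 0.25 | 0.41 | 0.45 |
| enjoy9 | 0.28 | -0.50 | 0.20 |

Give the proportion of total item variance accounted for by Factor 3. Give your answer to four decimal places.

SS loadings for Factor 3 = (-0.15)² + 0.21² + 0.13² + (-0.27)² + 0.32² + 0.06² + 0.79² + 0.45² + 0.20² = 1.1290
Proportion of variance = 1.1290 / 9 = 0.1254.

0.1254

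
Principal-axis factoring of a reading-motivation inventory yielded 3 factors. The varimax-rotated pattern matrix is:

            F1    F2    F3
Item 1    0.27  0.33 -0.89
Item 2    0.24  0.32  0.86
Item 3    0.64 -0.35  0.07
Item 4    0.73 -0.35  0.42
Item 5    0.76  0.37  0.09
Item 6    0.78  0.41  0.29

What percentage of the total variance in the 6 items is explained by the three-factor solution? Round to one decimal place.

80.4%

Communalities: 0.9739, 0.8996, 0.5370, 0.8318, 0.7226, 0.8606; Σh² = 4.8255.
Total variance with 6 standardized items is 6, so the solution explains 4.8255/6 = 0.8043 = 80.42%.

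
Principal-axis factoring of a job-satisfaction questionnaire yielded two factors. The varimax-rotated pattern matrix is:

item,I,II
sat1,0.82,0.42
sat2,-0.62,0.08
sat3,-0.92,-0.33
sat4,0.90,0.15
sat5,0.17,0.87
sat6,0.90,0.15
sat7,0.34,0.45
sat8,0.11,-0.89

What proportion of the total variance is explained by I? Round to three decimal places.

0.460

SS loadings for I = 0.82² + (-0.62)² + (-0.92)² + 0.90² + 0.17² + 0.90² + 0.34² + 0.11² = 3.6798
Proportion of variance = 3.6798 / 8 = 0.4600.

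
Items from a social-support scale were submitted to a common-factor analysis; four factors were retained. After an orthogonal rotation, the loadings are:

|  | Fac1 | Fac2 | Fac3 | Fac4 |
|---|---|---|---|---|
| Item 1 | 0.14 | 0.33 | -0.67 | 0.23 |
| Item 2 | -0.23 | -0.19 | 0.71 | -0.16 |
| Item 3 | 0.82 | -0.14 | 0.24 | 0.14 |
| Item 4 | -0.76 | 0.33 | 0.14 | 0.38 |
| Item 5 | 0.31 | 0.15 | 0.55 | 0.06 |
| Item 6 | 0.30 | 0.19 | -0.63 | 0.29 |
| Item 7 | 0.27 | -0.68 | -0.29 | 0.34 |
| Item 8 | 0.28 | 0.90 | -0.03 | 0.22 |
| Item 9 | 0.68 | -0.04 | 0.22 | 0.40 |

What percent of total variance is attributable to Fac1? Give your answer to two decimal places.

23.58%

SS loadings for Fac1 = 0.14² + (-0.23)² + 0.82² + (-0.76)² + 0.31² + 0.30² + 0.27² + 0.28² + 0.68² = 2.1223
With 9 standardized items, total variance = 9. Proportion = 2.1223/9 = 0.2358 → 23.58%.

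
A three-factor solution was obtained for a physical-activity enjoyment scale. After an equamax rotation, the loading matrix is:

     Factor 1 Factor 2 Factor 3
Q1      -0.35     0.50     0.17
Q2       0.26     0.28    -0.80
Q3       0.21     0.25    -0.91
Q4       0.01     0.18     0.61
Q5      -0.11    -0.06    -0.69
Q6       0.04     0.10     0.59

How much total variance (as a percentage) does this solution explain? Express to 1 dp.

SS loadings by factor: 0.2480, 0.4369, 2.6933; total = 3.3782.
Total variance with 6 standardized items is 6, so the solution explains 3.3782/6 = 0.5630 = 56.30%.

56.3%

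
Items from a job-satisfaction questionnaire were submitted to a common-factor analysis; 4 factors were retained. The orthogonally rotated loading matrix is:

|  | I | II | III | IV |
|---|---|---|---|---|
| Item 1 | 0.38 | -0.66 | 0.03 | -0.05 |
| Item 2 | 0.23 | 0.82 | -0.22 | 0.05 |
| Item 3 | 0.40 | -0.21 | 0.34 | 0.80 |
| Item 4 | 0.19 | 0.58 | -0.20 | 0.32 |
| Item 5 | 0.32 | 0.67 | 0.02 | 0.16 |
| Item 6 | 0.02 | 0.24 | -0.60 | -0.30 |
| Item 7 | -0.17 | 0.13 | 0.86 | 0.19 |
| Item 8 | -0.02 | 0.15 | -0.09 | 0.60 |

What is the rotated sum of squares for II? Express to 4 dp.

SS loadings for II = (-0.66)² + 0.82² + (-0.21)² + 0.58² + 0.67² + 0.24² + 0.13² + 0.15² = 0.4356 + 0.6724 + 0.0441 + 0.3364 + 0.4489 + 0.0576 + 0.0169 + 0.0225 = 2.0344

2.0344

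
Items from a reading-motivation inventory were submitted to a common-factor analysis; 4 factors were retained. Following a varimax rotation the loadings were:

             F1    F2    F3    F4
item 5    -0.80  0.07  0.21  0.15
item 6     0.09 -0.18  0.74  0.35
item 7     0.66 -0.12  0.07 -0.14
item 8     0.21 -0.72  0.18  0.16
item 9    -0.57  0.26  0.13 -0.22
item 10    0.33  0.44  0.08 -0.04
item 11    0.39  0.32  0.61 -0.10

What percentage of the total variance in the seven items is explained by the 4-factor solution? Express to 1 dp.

56.0%

Communalities: 0.7115, 0.7106, 0.4745, 0.6205, 0.4578, 0.3105, 0.6366; Σh² = 3.9220.
Total variance with 7 standardized items is 7, so the solution explains 3.9220/7 = 0.5603 = 56.03%.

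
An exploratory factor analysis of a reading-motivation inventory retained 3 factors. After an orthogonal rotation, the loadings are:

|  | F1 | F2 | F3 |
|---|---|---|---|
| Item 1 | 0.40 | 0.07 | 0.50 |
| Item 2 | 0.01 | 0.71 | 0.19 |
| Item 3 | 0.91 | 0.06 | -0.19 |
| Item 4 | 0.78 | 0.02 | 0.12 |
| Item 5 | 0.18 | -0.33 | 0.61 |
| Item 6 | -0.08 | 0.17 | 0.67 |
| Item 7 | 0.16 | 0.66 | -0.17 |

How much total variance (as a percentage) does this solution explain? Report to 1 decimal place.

56.2%

Communalities: 0.4149, 0.5403, 0.8678, 0.6232, 0.5134, 0.4842, 0.4901; Σh² = 3.9339.
Total variance with 7 standardized items is 7, so the solution explains 3.9339/7 = 0.5620 = 56.20%.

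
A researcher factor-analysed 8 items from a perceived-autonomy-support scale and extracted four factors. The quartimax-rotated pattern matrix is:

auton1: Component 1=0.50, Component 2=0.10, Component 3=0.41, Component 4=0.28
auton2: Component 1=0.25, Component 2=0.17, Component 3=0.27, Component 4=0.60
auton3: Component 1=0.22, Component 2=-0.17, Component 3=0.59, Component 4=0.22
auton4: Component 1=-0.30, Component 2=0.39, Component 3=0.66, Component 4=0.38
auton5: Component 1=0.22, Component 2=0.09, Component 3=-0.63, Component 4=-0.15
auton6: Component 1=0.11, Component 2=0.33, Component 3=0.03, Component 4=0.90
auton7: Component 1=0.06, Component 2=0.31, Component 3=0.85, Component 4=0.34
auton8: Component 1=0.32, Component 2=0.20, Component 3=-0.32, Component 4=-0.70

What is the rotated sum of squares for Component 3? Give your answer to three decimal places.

SS loadings for Component 3 = 0.41² + 0.27² + 0.59² + 0.66² + (-0.63)² + 0.03² + 0.85² + (-0.32)² = 0.1681 + 0.0729 + 0.3481 + 0.4356 + 0.3969 + 0.0009 + 0.7225 + 0.1024 = 2.2474

2.247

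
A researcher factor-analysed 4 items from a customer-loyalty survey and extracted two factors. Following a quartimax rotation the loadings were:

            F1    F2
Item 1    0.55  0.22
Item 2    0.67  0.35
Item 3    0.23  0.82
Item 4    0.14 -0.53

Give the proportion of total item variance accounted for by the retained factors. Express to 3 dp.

SS loadings by factor: 0.8239, 1.1242; total = 1.9481.
Total variance with 4 standardized items is 4, so the solution explains 1.9481/4 = 0.4870.

0.487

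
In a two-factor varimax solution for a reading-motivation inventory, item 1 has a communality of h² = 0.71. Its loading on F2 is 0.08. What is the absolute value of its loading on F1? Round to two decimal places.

Under orthogonal rotation h² = Σλ², so λ_F1² = h² − (0.0064) = 0.71 − 0.0064 = 0.7036.
|λ| = √0.7036 = 0.8388.

0.84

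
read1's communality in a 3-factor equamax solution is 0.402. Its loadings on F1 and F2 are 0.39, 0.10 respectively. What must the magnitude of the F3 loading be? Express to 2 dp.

0.49

Under orthogonal rotation h² = Σλ², so λ_F3² = h² − (0.1621) = 0.402 − 0.1621 = 0.2399.
|λ| = √0.2399 = 0.4898.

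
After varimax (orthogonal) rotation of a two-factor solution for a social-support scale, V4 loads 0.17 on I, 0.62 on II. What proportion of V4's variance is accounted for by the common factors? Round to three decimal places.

0.413

h² = 0.17² + 0.62² = 0.0289 + 0.3844 = 0.4133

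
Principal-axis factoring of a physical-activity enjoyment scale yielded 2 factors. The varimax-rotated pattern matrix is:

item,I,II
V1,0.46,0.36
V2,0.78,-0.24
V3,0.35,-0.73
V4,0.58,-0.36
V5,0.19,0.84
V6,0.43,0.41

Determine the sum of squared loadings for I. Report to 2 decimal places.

SS loadings for I = 0.46² + 0.78² + 0.35² + 0.58² + 0.19² + 0.43² = 0.2116 + 0.6084 + 0.1225 + 0.3364 + 0.0361 + 0.1849 = 1.4999

1.50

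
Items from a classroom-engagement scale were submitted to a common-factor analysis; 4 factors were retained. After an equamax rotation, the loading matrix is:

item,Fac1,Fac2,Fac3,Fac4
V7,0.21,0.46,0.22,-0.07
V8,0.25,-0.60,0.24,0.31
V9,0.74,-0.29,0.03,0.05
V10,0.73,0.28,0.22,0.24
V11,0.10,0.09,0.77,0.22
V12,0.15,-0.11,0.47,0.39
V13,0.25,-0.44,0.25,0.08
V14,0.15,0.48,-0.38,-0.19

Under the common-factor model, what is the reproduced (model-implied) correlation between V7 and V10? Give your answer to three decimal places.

0.314

r̂ = Σ λ_i·λ_j across factors = (0.21)(0.73) + (0.46)(0.28) + (0.22)(0.22) + (-0.07)(0.24)
  = +0.1533 +0.1288 +0.0484 -0.0168 = 0.3137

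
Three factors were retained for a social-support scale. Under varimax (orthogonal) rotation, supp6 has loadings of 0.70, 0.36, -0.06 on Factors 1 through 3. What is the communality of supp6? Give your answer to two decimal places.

0.62

h² = 0.70² + 0.36² + (-0.06)² = 0.4900 + 0.1296 + 0.0036 = 0.6232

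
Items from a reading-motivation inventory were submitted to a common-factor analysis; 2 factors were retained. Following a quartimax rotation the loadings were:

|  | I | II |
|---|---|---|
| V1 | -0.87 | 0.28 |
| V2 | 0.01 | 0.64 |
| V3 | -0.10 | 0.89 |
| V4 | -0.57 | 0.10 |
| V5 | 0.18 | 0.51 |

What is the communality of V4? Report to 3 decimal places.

0.335

h² = (-0.57)² + 0.10² = 0.3249 + 0.0100 = 0.3349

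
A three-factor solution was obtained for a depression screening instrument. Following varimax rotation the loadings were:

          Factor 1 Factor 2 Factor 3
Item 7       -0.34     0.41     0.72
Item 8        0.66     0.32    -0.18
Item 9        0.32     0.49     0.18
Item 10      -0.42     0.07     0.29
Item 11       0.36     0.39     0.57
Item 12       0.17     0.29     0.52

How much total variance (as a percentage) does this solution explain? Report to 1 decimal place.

50.0%

SS loadings by factor: 0.9885, 0.7517, 1.2626; total = 3.0028.
Total variance with 6 standardized items is 6, so the solution explains 3.0028/6 = 0.5005 = 50.05%.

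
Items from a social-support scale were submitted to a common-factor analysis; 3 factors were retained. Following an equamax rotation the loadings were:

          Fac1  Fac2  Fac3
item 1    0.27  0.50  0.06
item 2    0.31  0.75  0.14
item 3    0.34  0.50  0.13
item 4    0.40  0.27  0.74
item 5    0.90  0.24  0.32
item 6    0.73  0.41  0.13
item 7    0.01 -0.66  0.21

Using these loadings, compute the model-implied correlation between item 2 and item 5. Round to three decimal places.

r̂ = Σ λ_i·λ_j across factors = (0.31)(0.90) + (0.75)(0.24) + (0.14)(0.32)
  = +0.2790 +0.1800 +0.0448 = 0.5038

0.504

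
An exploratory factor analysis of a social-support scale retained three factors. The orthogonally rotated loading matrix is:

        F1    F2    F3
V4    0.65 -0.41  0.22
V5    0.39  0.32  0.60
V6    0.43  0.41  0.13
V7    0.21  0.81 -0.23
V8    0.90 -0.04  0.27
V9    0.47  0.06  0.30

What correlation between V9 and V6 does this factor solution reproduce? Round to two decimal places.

r̂ = Σ λ_i·λ_j across factors = (0.47)(0.43) + (0.06)(0.41) + (0.30)(0.13)
  = +0.2021 +0.0246 +0.0390 = 0.2657

0.27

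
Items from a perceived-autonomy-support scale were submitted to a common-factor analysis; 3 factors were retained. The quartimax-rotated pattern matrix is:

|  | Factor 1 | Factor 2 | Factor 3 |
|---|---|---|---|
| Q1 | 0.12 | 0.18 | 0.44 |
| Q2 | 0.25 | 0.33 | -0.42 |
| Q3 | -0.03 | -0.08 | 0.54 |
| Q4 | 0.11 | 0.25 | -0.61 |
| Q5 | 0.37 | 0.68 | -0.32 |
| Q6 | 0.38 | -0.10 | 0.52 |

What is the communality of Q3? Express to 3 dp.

0.299

h² = (-0.03)² + (-0.08)² + 0.54² = 0.0009 + 0.0064 + 0.2916 = 0.2989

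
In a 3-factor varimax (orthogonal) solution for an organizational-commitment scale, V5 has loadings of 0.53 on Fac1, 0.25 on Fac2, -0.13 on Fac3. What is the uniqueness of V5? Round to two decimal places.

0.64

h² = 0.53² + 0.25² + (-0.13)² = 0.2809 + 0.0625 + 0.0169 = 0.3603
Uniqueness u² = 1 − h² = 1 − 0.3603 = 0.6397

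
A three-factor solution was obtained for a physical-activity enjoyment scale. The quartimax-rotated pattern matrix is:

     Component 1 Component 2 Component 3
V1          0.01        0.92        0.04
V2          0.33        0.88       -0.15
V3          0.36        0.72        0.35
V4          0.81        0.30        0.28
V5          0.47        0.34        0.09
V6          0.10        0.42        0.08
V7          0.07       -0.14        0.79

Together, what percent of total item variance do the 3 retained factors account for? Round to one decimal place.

64.8%

SS loadings by factor: 1.1305, 2.5408, 0.8636; total = 4.5349.
Total variance with 7 standardized items is 7, so the solution explains 4.5349/7 = 0.6478 = 64.78%.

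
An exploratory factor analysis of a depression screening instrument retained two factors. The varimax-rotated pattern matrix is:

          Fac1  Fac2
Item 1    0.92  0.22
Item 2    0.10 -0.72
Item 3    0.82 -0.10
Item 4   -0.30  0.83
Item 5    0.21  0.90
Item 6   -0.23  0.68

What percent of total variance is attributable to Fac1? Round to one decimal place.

SS loadings for Fac1 = 0.92² + 0.10² + 0.82² + (-0.30)² + 0.21² + (-0.23)² = 1.7158
With 6 standardized items, total variance = 6. Proportion = 1.7158/6 = 0.2860 → 28.60%.

28.6%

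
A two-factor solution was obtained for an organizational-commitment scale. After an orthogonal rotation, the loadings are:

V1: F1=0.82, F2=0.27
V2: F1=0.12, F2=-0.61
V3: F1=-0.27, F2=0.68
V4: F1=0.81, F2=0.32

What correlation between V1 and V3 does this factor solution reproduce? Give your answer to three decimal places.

-0.038

r̂ = Σ λ_i·λ_j across factors = (0.82)(-0.27) + (0.27)(0.68)
  = -0.2214 +0.1836 = -0.0378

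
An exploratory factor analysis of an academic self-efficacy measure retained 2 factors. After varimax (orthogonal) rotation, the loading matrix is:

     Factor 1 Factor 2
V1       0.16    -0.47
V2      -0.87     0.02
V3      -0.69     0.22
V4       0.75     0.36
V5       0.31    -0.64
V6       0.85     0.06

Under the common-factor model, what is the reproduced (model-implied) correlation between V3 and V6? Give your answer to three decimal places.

r̂ = Σ λ_i·λ_j across factors = (-0.69)(0.85) + (0.22)(0.06)
  = -0.5865 +0.0132 = -0.5733

-0.573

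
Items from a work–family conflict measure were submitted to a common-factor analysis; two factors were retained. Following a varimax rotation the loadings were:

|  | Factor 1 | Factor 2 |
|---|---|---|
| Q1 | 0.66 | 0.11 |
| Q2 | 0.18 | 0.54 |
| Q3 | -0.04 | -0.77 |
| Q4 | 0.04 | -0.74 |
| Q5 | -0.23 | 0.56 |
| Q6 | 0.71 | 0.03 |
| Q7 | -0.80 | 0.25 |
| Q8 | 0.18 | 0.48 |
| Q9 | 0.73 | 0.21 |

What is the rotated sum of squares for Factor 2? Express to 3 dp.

2.096

SS loadings for Factor 2 = 0.11² + 0.54² + (-0.77)² + (-0.74)² + 0.56² + 0.03² + 0.25² + 0.48² + 0.21² = 0.0121 + 0.2916 + 0.5929 + 0.5476 + 0.3136 + 0.0009 + 0.0625 + 0.2304 + 0.0441 = 2.0957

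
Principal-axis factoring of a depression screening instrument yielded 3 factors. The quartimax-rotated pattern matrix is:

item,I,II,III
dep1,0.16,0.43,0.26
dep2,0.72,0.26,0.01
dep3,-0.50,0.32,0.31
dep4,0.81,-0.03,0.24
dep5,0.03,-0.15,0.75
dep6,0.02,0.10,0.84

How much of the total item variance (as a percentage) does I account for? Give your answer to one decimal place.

24.2%

SS loadings for I = 0.16² + 0.72² + (-0.50)² + 0.81² + 0.03² + 0.02² = 1.4514
With 6 standardized items, total variance = 6. Proportion = 1.4514/6 = 0.2419 → 24.19%.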